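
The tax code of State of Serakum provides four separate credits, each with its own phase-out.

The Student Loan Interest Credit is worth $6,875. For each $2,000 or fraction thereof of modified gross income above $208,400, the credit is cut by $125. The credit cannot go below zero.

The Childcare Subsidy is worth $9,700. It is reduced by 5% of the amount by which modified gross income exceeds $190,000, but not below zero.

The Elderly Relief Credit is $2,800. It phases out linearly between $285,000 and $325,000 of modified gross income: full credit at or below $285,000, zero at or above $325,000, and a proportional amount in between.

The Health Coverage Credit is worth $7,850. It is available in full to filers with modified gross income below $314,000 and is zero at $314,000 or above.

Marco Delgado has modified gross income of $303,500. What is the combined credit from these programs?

$14,255

Student Loan Interest Credit: income exceeds $208,400 by $95,100, which is 48 full-or-partial $2,000 increments; reduction = 48 × $125 = $6,000, leaving $875.
Childcare Subsidy: 5% of the $113,500 excess over $190,000 is $5,675; credit = $9,700 − $5,675 = $4,025.
Elderly Relief Credit: $303,500 is $18,500 into a $40,000 phase-out range, leaving 21,500/40,000 of the credit: $2,800 × 21,500/40,000 = $1,505.
Health Coverage Credit: $303,500 is below the $314,000 cutoff, so the full $7,850 applies.
Total: $875 + $4,025 + $1,505 + $7,850 = $14,255.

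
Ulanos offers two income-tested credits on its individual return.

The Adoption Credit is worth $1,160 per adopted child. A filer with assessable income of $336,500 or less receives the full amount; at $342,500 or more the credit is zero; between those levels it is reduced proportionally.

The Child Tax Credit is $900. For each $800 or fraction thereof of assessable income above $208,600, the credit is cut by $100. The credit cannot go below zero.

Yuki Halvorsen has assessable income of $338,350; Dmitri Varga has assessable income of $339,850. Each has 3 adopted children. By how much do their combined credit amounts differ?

$870

Yuki ($338,350): Adoption Credit: base = 3 × $1,160 = $3,480. $338,350 is $1,850 into a $6,000 phase-out range, leaving 4,150/6,000 of the credit: $3,480 × 4,150/6,000 = $2,407. Child Tax Credit: income exceeds $208,600 by $129,750 → 163 increments × $100 = $16,300 ≥ base, so the credit is $0. total $2,407 + $0 = $2,407
Dmitri ($339,850): Adoption Credit: base = 3 × $1,160 = $3,480. $339,850 is $3,350 into a $6,000 phase-out range, leaving 2,650/6,000 of the credit: $3,480 × 2,650/6,000 = $1,537. Child Tax Credit: income exceeds $208,600 by $131,250 → 165 increments × $100 = $16,500 ≥ base, so the credit is $0. total $1,537 + $0 = $1,537
Difference: |$2,407 − $1,537| = $870.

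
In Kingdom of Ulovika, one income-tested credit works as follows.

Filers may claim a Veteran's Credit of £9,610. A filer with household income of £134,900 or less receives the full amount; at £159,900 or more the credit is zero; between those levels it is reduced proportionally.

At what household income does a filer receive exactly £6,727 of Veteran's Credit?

£142,400

£6,727 is 6,727/9,610 of the full £9,610, so 2,883/9,610 of the £25,000 range has been used: income = £134,900 + £25,000 × 2,883/9,610 = £142,400.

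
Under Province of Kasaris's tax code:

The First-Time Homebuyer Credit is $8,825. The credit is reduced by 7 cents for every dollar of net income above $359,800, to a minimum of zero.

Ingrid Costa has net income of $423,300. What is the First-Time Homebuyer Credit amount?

First-Time Homebuyer Credit: 7% of the $63,500 excess over $359,800 is $4,445; credit = $8,825 − $4,445 = $4,380.

$4,380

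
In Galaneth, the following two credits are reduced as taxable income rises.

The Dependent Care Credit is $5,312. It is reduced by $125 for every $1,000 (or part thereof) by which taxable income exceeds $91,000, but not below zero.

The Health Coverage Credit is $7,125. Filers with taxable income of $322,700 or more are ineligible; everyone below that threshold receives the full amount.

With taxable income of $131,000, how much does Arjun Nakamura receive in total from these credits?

Dependent Care Credit: income exceeds $91,000 by $40,000, which is 40 full-or-partial $1,000 increments; reduction = 40 × $125 = $5,000, leaving $312.
Health Coverage Credit: $131,000 is below the $322,700 cutoff, so the full $7,125 applies.
Total: $312 + $7,125 = $7,437.

$7,437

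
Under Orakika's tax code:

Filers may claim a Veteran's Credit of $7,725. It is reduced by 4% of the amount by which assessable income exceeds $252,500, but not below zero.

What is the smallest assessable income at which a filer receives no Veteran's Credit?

The credit falls by 4% of each dollar above $252,500, so it reaches zero when the excess is $7,725 / 4% = $193,125: income = $252,500 + $193,125 = $445,625.

$445,625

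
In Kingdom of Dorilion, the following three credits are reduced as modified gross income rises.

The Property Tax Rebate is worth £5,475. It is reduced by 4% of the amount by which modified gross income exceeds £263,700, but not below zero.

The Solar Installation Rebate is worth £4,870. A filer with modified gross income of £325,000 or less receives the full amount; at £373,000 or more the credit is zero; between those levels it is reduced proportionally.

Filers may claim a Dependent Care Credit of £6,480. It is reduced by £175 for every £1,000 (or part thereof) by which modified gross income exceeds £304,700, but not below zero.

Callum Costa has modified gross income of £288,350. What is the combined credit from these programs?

Property Tax Rebate: 4% of the £24,650 excess over £263,700 is £986; credit = £5,475 − £986 = £4,489.
Solar Installation Rebate: £288,350 is at or below the £325,000 threshold, so the full £4,870 applies.
Dependent Care Credit: £288,350 is at or below the £304,700 threshold, so the full £6,480 applies.
Total: £4,489 + £4,870 + £6,480 = £15,839.

£15,839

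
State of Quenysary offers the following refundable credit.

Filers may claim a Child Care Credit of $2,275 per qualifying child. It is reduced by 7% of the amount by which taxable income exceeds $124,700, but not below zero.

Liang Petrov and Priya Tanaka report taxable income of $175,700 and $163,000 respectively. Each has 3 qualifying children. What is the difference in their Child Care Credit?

Liang ($175,700): Child Care Credit: base = 3 × $2,275 = $6,825. 7% of the $51,000 excess over $124,700 is $3,570; credit = $6,825 − $3,570 = $3,255.
Priya ($163,000): Child Care Credit: base = 3 × $2,275 = $6,825. 7% of the $38,300 excess over $124,700 is $2,681; credit = $6,825 − $2,681 = $4,144.
Difference: |$3,255 − $4,144| = $889.

$889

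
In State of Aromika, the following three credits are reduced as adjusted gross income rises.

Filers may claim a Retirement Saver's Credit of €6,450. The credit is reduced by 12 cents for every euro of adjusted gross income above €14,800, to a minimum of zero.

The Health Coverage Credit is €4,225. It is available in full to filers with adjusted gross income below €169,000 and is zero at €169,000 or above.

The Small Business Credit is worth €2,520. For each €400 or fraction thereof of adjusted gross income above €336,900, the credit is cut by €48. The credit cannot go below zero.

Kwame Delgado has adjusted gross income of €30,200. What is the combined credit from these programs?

€11,347

Retirement Saver's Credit: 12% of the €15,400 excess over €14,800 is €1,848; credit = €6,450 − €1,848 = €4,602.
Health Coverage Credit: €30,200 is below the €169,000 cutoff, so the full €4,225 applies.
Small Business Credit: €30,200 is at or below the €336,900 threshold, so the full €2,520 applies.
Total: €4,602 + €4,225 + €2,520 = €11,347.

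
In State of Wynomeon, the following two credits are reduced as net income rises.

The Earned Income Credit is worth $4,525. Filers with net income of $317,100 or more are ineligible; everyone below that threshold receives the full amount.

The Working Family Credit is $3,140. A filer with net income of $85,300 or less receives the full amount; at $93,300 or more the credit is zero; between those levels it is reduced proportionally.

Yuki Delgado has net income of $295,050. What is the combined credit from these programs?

Earned Income Credit: $295,050 is below the $317,100 cutoff, so the full $4,525 applies.
Working Family Credit: $295,050 is at or above $93,300, so the credit is $0.
Total: $4,525 + $0 = $4,525.

$4,525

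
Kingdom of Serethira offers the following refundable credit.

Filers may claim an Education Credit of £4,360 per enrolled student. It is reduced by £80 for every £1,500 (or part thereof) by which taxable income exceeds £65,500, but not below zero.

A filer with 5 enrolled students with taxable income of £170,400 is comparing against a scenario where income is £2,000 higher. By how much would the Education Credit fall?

At £170,400 — base = 5 × £4,360 = £21,800. income exceeds £65,500 by £104,900, which is 70 full-or-partial £1,500 increments; reduction = 70 × £80 = £5,600, leaving £16,200.
At £172,400 — base = 5 × £4,360 = £21,800. income exceeds £65,500 by £106,900, which is 72 full-or-partial £1,500 increments; reduction = 72 × £80 = £5,760, leaving £16,040.
Lost: £16,200 − £16,040 = £160.

£160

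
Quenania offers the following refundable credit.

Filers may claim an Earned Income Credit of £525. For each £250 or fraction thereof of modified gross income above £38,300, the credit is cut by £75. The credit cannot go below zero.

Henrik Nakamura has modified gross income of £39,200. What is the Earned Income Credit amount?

£225

Earned Income Credit: income exceeds £38,300 by £900, which is 4 full-or-partial £250 increments; reduction = 4 × £75 = £300, leaving £225.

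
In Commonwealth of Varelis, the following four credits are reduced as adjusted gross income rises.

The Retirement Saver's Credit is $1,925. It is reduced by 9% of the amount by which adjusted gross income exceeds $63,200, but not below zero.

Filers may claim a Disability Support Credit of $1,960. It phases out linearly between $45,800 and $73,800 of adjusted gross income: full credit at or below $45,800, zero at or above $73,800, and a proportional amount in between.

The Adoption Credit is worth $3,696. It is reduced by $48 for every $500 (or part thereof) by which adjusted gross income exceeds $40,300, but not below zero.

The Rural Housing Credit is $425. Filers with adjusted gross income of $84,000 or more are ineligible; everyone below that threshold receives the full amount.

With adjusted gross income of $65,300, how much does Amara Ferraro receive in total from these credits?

$4,052

Retirement Saver's Credit: 9% of the $2,100 excess over $63,200 is $189; credit = $1,925 − $189 = $1,736.
Disability Support Credit: $65,300 is $19,500 into a $28,000 phase-out range, leaving 8,500/28,000 of the credit: $1,960 × 8,500/28,000 = $595.
Adoption Credit: income exceeds $40,300 by $25,000, which is 50 full-or-partial $500 increments; reduction = 50 × $48 = $2,400, leaving $1,296.
Rural Housing Credit: $65,300 is below the $84,000 cutoff, so the full $425 applies.
Total: $1,736 + $595 + $1,296 + $425 = $4,052.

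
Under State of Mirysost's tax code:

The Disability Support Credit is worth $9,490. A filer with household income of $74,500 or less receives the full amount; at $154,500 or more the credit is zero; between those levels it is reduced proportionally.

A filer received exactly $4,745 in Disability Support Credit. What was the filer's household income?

$114,500

$4,745 is 4,745/9,490 of the full $9,490, so 4,745/9,490 of the $80,000 range has been used: income = $74,500 + $80,000 × 4,745/9,490 = $114,500.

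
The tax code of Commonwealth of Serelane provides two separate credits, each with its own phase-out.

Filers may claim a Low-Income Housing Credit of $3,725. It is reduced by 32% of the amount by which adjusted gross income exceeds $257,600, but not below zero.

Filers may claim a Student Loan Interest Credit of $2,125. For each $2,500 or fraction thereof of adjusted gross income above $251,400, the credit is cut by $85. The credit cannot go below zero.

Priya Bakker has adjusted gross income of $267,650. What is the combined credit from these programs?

$2,039

Low-Income Housing Credit: 32% of the $10,050 excess over $257,600 is $3,216; credit = $3,725 − $3,216 = $509.
Student Loan Interest Credit: income exceeds $251,400 by $16,250, which is 7 full-or-partial $2,500 increments; reduction = 7 × $85 = $595, leaving $1,530.
Total: $509 + $1,530 = $2,039.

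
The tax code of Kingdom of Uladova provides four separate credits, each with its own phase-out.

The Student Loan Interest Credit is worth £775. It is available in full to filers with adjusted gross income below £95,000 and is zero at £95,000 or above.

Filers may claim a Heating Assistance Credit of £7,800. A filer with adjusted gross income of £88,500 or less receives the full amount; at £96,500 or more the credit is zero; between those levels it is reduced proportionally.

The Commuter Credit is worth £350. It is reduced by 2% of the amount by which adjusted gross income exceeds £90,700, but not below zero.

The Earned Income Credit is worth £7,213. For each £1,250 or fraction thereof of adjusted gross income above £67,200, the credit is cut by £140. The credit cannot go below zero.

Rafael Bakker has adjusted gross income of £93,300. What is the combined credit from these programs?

£8,466

Student Loan Interest Credit: £93,300 is below the £95,000 cutoff, so the full £775 applies.
Heating Assistance Credit: £93,300 is £4,800 into a £8,000 phase-out range, leaving 3,200/8,000 of the credit: £7,800 × 3,200/8,000 = £3,120.
Commuter Credit: 2% of the £2,600 excess over £90,700 is £52; credit = £350 − £52 = £298.
Earned Income Credit: income exceeds £67,200 by £26,100, which is 21 full-or-partial £1,250 increments; reduction = 21 × £140 = £2,940, leaving £4,273.
Total: £775 + £3,120 + £298 + £4,273 = £8,466.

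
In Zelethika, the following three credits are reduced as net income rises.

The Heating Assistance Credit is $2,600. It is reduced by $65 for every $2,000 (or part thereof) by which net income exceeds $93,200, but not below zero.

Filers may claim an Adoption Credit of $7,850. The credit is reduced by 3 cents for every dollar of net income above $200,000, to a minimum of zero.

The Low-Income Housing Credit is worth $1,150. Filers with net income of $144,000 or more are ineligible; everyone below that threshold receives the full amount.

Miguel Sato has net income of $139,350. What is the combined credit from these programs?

Heating Assistance Credit: income exceeds $93,200 by $46,150, which is 24 full-or-partial $2,000 increments; reduction = 24 × $65 = $1,560, leaving $1,040.
Adoption Credit: $139,350 is at or below the $200,000 threshold, so the full $7,850 applies.
Low-Income Housing Credit: $139,350 is below the $144,000 cutoff, so the full $1,150 applies.
Total: $1,040 + $7,850 + $1,150 = $10,040.

$10,040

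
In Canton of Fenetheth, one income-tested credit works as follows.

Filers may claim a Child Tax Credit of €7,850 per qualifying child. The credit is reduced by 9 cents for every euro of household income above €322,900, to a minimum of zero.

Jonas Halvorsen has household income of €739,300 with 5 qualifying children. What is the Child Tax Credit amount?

€1,774

Child Tax Credit: base = 5 × €7,850 = €39,250. 9% of the €416,400 excess over €322,900 is €37,476; credit = €39,250 − €37,476 = €1,774.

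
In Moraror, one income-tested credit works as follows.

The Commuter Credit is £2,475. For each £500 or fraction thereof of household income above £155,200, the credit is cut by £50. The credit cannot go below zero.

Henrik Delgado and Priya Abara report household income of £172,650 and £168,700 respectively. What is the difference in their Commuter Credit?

£400

Henrik (£172,650): Commuter Credit: income exceeds £155,200 by £17,450, which is 35 full-or-partial £500 increments; reduction = 35 × £50 = £1,750, leaving £725.
Priya (£168,700): Commuter Credit: income exceeds £155,200 by £13,500, which is 27 full-or-partial £500 increments; reduction = 27 × £50 = £1,350, leaving £1,125.
Difference: |£725 − £1,125| = £400.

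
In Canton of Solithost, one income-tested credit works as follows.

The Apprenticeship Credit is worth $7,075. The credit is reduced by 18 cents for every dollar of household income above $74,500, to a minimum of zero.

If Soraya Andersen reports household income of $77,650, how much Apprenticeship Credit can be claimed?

Apprenticeship Credit: 18% of the $3,150 excess over $74,500 is $567; credit = $7,075 − $567 = $6,508.

$6,508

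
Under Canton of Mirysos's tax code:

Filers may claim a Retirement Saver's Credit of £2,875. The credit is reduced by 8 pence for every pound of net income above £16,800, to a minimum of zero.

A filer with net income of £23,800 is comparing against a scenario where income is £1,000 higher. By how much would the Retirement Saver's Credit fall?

£80

At £23,800 — 8% of the £7,000 excess over £16,800 is £560; credit = £2,875 − £560 = £2,315.
At £24,800 — 8% of the £8,000 excess over £16,800 is £640; credit = £2,875 − £640 = £2,235.
Lost: £2,315 − £2,235 = £80.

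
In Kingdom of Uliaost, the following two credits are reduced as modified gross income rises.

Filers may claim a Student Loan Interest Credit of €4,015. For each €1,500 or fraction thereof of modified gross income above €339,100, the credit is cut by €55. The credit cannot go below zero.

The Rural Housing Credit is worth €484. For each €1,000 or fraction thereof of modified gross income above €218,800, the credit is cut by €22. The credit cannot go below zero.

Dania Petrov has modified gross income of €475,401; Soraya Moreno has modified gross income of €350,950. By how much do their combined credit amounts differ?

€3,575

Dania (€475,401): Student Loan Interest Credit: income exceeds €339,100 by €136,301 → 91 increments × €55 = €5,005 ≥ base, so the credit is €0. Rural Housing Credit: income exceeds €218,800 by €256,601 → 257 increments × €22 = €5,654 ≥ base, so the credit is €0. total €0 + €0 = €0
Soraya (€350,950): Student Loan Interest Credit: income exceeds €339,100 by €11,850, which is 8 full-or-partial €1,500 increments; reduction = 8 × €55 = €440, leaving €3,575. Rural Housing Credit: income exceeds €218,800 by €132,150 → 133 increments × €22 = €2,926 ≥ base, so the credit is €0. total €3,575 + €0 = €3,575
Difference: |€0 − €3,575| = €3,575.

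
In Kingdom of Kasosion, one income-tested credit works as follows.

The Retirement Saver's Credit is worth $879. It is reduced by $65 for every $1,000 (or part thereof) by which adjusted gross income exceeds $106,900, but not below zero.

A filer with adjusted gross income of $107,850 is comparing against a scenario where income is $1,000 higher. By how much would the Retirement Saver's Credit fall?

At $107,850 — income exceeds $106,900 by $950, which is 1 full-or-partial $1,000 increment; reduction = 1 × $65 = $65, leaving $814.
At $108,850 — income exceeds $106,900 by $1,950, which is 2 full-or-partial $1,000 increments; reduction = 2 × $65 = $130, leaving $749.
Lost: $814 − $749 = $65.

$65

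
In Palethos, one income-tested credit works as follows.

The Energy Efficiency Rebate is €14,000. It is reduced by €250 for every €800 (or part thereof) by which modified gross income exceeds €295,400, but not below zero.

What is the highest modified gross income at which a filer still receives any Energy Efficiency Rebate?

€339,400

After 55 increments the reduction is 55 × €250 = €13,750, leaving €250; one more increment wipes it out. Increment 55 ends at excess 55 × €800 = €44,000, so the highest qualifying income is €295,400 + €44,000 = €339,400.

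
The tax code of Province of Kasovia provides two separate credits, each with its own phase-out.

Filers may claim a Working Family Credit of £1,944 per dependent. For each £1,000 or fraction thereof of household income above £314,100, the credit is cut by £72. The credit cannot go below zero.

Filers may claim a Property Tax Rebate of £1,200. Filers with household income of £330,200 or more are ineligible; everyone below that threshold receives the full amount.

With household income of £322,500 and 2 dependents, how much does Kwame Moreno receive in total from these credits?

Working Family Credit: base = 2 × £1,944 = £3,888. income exceeds £314,100 by £8,400, which is 9 full-or-partial £1,000 increments; reduction = 9 × £72 = £648, leaving £3,240.
Property Tax Rebate: £322,500 is below the £330,200 cutoff, so the full £1,200 applies.
Total: £3,240 + £1,200 = £4,440.

£4,440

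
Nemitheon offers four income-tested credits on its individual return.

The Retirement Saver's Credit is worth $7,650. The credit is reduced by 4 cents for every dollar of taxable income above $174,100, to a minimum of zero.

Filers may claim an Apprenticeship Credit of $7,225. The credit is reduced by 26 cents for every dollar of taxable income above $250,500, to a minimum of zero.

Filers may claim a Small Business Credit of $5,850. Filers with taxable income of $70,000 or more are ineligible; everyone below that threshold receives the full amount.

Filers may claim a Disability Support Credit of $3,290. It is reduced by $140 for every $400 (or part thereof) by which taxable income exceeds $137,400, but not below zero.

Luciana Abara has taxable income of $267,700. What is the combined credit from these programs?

Retirement Saver's Credit: 4% of the $93,600 excess over $174,100 is $3,744; credit = $7,650 − $3,744 = $3,906.
Apprenticeship Credit: 26% of the $17,200 excess over $250,500 is $4,472; credit = $7,225 − $4,472 = $2,753.
Small Business Credit: $267,700 meets or exceeds the $70,000 cutoff, so the credit is $0.
Disability Support Credit: income exceeds $137,400 by $130,300 → 326 increments × $140 = $45,640 ≥ base, so the credit is $0.
Total: $3,906 + $2,753 + $0 + $0 = $6,659.

$6,659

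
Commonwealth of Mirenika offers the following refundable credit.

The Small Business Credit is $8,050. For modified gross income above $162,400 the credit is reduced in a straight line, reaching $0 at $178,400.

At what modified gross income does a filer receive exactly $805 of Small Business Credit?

$176,800

$805 is 805/8,050 of the full $8,050, so 7,245/8,050 of the $16,000 range has been used: income = $162,400 + $16,000 × 7,245/8,050 = $176,800.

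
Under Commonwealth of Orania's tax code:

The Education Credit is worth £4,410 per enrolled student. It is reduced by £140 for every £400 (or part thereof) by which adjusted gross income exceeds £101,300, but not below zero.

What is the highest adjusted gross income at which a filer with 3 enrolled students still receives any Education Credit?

Full credit = 3 × £4,410 = £13,230.
After 94 increments the reduction is 94 × £140 = £13,160, leaving £70; one more increment wipes it out. Increment 94 ends at excess 94 × £400 = £37,600, so the highest qualifying income is £101,300 + £37,600 = £138,900.

£138,900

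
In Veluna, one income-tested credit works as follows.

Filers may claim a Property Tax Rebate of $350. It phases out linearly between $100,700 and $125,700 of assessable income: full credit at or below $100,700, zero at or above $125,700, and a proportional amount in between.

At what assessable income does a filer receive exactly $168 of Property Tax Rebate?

$113,700

$168 is 168/350 of the full $350, so 182/350 of the $25,000 range has been used: income = $100,700 + $25,000 × 182/350 = $113,700.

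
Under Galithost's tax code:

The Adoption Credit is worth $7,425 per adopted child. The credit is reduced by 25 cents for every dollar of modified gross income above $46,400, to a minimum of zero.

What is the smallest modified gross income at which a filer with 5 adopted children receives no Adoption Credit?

Full credit = 5 × $7,425 = $37,125.
The credit falls by 25% of each dollar above $46,400, so it reaches zero when the excess is $37,125 / 25% = $148,500: income = $46,400 + $148,500 = $194,900.

$194,900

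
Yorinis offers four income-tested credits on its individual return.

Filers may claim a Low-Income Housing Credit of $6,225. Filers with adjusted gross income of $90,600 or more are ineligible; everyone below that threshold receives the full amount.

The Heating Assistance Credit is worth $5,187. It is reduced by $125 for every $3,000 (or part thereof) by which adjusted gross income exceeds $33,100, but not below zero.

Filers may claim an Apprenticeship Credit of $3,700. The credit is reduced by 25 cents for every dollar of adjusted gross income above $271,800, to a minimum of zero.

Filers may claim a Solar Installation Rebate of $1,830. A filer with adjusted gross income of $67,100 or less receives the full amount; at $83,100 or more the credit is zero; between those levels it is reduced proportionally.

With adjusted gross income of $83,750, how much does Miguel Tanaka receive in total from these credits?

Low-Income Housing Credit: $83,750 is below the $90,600 cutoff, so the full $6,225 applies.
Heating Assistance Credit: income exceeds $33,100 by $50,650, which is 17 full-or-partial $3,000 increments; reduction = 17 × $125 = $2,125, leaving $3,062.
Apprenticeship Credit: $83,750 is at or below the $271,800 threshold, so the full $3,700 applies.
Solar Installation Rebate: $83,750 is at or above $83,100, so the credit is $0.
Total: $6,225 + $3,062 + $3,700 + $0 = $12,987.

$12,987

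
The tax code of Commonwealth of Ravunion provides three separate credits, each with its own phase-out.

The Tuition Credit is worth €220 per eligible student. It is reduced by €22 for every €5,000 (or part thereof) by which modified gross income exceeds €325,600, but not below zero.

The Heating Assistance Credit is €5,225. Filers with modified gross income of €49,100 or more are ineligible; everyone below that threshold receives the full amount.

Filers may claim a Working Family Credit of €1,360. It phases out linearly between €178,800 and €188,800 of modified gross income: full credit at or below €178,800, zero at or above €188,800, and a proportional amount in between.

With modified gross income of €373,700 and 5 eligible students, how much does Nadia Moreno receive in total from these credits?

Tuition Credit: base = 5 × €220 = €1,100. income exceeds €325,600 by €48,100, which is 10 full-or-partial €5,000 increments; reduction = 10 × €22 = €220, leaving €880.
Heating Assistance Credit: €373,700 meets or exceeds the €49,100 cutoff, so the credit is €0.
Working Family Credit: €373,700 is at or above €188,800, so the credit is €0.
Total: €880 + €0 + €0 = €880.

€880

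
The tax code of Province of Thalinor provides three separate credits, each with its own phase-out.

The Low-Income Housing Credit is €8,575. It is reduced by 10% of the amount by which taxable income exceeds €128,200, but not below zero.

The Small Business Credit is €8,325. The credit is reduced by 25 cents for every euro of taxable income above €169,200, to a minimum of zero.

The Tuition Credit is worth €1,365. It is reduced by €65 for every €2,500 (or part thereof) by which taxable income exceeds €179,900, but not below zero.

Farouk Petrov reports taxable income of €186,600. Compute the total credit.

€7,880

Low-Income Housing Credit: 10% of the €58,400 excess over €128,200 is €5,840; credit = €8,575 − €5,840 = €2,735.
Small Business Credit: 25% of the €17,400 excess over €169,200 is €4,350; credit = €8,325 − €4,350 = €3,975.
Tuition Credit: income exceeds €179,900 by €6,700, which is 3 full-or-partial €2,500 increments; reduction = 3 × €65 = €195, leaving €1,170.
Total: €2,735 + €3,975 + €1,170 = €7,880.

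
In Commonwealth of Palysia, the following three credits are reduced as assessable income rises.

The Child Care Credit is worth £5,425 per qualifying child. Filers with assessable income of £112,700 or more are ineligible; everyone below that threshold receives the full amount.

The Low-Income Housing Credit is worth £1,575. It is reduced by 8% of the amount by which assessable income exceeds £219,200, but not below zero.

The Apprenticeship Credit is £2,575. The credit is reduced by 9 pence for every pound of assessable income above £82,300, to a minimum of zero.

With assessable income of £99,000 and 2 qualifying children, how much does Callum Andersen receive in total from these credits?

Child Care Credit: base = 2 × £5,425 = £10,850. £99,000 is below the £112,700 cutoff, so the full £10,850 applies.
Low-Income Housing Credit: £99,000 is at or below the £219,200 threshold, so the full £1,575 applies.
Apprenticeship Credit: 9% of the £16,700 excess over £82,300 is £1,503; credit = £2,575 − £1,503 = £1,072.
Total: £10,850 + £1,575 + £1,072 = £13,497.

£13,497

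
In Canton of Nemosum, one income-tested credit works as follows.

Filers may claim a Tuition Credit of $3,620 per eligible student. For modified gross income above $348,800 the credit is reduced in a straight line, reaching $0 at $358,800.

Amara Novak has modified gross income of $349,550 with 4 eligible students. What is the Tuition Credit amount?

Tuition Credit: base = 4 × $3,620 = $14,480. $349,550 is $750 into a $10,000 phase-out range, leaving 9,250/10,000 of the credit: $14,480 × 9,250/10,000 = $13,394.

$13,394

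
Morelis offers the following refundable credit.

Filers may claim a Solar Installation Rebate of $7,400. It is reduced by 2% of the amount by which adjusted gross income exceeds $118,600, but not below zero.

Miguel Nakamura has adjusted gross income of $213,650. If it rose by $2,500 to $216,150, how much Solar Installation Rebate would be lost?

At $213,650 — 2% of the $95,050 excess over $118,600 is $1,901; credit = $7,400 − $1,901 = $5,499.
At $216,150 — 2% of the $97,550 excess over $118,600 is $1,951; credit = $7,400 − $1,951 = $5,449.
Lost: $5,499 − $5,449 = $50.

$50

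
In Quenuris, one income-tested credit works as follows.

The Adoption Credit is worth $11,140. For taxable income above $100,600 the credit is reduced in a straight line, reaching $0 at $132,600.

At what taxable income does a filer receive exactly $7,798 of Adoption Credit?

$7,798 is 7,798/11,140 of the full $11,140, so 3,342/11,140 of the $32,000 range has been used: income = $100,600 + $32,000 × 3,342/11,140 = $110,200.

$110,200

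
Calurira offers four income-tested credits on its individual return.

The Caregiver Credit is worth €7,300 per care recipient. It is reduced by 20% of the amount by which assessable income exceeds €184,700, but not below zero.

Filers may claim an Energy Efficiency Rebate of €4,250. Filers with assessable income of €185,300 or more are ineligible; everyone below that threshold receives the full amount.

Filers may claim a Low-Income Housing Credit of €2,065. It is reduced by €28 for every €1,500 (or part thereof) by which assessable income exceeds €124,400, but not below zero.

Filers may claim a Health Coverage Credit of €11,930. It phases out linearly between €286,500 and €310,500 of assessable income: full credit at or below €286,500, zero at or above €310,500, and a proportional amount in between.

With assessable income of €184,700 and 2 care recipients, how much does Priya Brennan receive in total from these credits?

Caregiver Credit: base = 2 × €7,300 = €14,600. €184,700 is at or below the €184,700 threshold, so the full €14,600 applies.
Energy Efficiency Rebate: €184,700 is below the €185,300 cutoff, so the full €4,250 applies.
Low-Income Housing Credit: income exceeds €124,400 by €60,300, which is 41 full-or-partial €1,500 increments; reduction = 41 × €28 = €1,148, leaving €917.
Health Coverage Credit: €184,700 is at or below the €286,500 threshold, so the full €11,930 applies.
Total: €14,600 + €4,250 + €917 + €11,930 = €31,697.

€31,697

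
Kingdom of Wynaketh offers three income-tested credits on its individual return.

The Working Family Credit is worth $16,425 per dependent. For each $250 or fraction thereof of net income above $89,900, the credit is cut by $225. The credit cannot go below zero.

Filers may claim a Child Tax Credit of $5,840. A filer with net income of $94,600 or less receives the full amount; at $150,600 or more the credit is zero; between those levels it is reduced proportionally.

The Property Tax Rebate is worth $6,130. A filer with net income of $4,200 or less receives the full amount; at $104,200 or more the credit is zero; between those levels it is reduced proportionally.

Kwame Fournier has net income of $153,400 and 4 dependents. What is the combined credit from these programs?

Working Family Credit: base = 4 × $16,425 = $65,700. income exceeds $89,900 by $63,500, which is 254 full-or-partial $250 increments; reduction = 254 × $225 = $57,150, leaving $8,550.
Child Tax Credit: $153,400 is at or above $150,600, so the credit is $0.
Property Tax Rebate: $153,400 is at or above $104,200, so the credit is $0.
Total: $8,550 + $0 + $0 = $8,550.

$8,550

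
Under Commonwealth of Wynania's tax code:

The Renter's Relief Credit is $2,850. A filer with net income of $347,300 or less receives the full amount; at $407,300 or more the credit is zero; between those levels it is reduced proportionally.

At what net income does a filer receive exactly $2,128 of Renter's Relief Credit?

$362,500

$2,128 is 2,128/2,850 of the full $2,850, so 722/2,850 of the $60,000 range has been used: income = $347,300 + $60,000 × 722/2,850 = $362,500.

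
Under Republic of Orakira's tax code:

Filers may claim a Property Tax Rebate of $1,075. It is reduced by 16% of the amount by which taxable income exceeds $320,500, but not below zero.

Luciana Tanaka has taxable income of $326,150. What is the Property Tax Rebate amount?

Property Tax Rebate: 16% of the $5,650 excess over $320,500 is $904; credit = $1,075 − $904 = $171.

$171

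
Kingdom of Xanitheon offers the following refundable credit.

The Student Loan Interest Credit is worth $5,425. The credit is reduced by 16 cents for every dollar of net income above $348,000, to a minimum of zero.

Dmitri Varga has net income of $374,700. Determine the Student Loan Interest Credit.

$1,153

Student Loan Interest Credit: 16% of the $26,700 excess over $348,000 is $4,272; credit = $5,425 − $4,272 = $1,153.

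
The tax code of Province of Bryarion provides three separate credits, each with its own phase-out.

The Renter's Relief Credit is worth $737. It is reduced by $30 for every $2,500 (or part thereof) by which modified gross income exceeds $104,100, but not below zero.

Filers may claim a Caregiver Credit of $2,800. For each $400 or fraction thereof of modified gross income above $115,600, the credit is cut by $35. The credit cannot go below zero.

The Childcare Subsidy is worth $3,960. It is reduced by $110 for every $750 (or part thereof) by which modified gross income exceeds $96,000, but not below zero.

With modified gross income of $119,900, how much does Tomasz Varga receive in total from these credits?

Renter's Relief Credit: income exceeds $104,100 by $15,800, which is 7 full-or-partial $2,500 increments; reduction = 7 × $30 = $210, leaving $527.
Caregiver Credit: income exceeds $115,600 by $4,300, which is 11 full-or-partial $400 increments; reduction = 11 × $35 = $385, leaving $2,415.
Childcare Subsidy: income exceeds $96,000 by $23,900, which is 32 full-or-partial $750 increments; reduction = 32 × $110 = $3,520, leaving $440.
Total: $527 + $2,415 + $440 = $3,382.

$3,382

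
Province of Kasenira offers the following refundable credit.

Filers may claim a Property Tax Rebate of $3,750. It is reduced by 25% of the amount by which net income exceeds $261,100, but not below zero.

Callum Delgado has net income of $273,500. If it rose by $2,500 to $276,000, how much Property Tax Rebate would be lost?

$625

At $273,500 — 25% of the $12,400 excess over $261,100 is $3,100; credit = $3,750 − $3,100 = $650.
At $276,000 — 25% of the $14,900 excess over $261,100 is $3,725; credit = $3,750 − $3,725 = $25.
Lost: $650 − $25 = $625.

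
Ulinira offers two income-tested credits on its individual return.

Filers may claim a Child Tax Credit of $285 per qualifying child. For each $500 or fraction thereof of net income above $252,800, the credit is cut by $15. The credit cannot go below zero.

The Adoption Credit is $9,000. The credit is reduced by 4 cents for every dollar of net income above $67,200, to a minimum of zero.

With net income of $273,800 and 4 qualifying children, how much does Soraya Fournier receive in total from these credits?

$1,246

Child Tax Credit: base = 4 × $285 = $1,140. income exceeds $252,800 by $21,000, which is 42 full-or-partial $500 increments; reduction = 42 × $15 = $630, leaving $510.
Adoption Credit: 4% of the $206,600 excess over $67,200 is $8,264; credit = $9,000 − $8,264 = $736.
Total: $510 + $736 = $1,246.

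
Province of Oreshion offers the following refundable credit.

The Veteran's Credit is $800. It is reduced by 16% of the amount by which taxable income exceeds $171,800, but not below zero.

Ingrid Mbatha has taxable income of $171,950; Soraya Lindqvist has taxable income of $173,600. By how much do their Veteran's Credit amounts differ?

$264

Ingrid ($171,950): Veteran's Credit: 16% of the $150 excess over $171,800 is $24; credit = $800 − $24 = $776.
Soraya ($173,600): Veteran's Credit: 16% of the $1,800 excess over $171,800 is $288; credit = $800 − $288 = $512.
Difference: |$776 − $512| = $264.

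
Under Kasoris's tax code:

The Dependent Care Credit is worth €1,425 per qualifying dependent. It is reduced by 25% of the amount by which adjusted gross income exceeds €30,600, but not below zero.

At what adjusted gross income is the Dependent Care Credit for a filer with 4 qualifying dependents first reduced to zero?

€53,400

Full credit = 4 × €1,425 = €5,700.
The credit falls by 25% of each euro above €30,600, so it reaches zero when the excess is €5,700 / 25% = €22,800: income = €30,600 + €22,800 = €53,400.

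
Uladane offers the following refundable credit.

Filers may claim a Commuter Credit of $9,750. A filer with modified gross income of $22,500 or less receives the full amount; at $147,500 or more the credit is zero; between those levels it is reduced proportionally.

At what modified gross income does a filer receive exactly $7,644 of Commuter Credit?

$7,644 is 7,644/9,750 of the full $9,750, so 2,106/9,750 of the $125,000 range has been used: income = $22,500 + $125,000 × 2,106/9,750 = $49,500.

$49,500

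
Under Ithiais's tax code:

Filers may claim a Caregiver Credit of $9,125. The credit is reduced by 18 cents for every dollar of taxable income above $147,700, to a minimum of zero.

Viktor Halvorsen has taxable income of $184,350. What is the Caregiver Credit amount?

$2,528

Caregiver Credit: 18% of the $36,650 excess over $147,700 is $6,597; credit = $9,125 − $6,597 = $2,528.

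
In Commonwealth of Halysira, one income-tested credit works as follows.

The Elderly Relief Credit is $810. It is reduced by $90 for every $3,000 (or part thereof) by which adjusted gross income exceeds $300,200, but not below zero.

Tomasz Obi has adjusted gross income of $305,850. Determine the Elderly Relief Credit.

$630

Elderly Relief Credit: income exceeds $300,200 by $5,650, which is 2 full-or-partial $3,000 increments; reduction = 2 × $90 = $180, leaving $630.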